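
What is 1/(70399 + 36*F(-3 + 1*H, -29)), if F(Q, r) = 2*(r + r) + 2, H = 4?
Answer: 1/66295 ≈ 1.5084e-5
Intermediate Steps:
F(Q, r) = 2 + 4*r (F(Q, r) = 2*(2*r) + 2 = 4*r + 2 = 2 + 4*r)
1/(70399 + 36*F(-3 + 1*H, -29)) = 1/(70399 + 36*(2 + 4*(-29))) = 1/(70399 + 36*(2 - 116)) = 1/(70399 + 36*(-114)) = 1/(70399 - 4104) = 1/66295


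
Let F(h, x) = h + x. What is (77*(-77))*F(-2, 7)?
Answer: -29645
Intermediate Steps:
(77*(-77))*F(-2, 7) = (77*(-77))*(-2 + 7) = -5929*5 = -29645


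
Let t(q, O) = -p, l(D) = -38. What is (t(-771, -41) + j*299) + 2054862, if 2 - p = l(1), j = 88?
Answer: 2081134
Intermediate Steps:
p = 40 (p = 2 - 1*(-38) = 2 + 38 = 40)
t(q, O) = -40 (t(q, O) = -1*40 = -40)
(t(-771, -41) + j*299) + 2054862 = (-40 + 88*299) + 2054862 = (-40 + 26312) + 2054862 = 26272 + 2054862 = 2081134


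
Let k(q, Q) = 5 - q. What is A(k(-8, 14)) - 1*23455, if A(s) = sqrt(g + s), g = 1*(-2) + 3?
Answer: -23455 + sqrt(14) ≈ -23451.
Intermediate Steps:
g = 1 (g = -2 + 3 = 1)
A(s) = sqrt(1 + s)
A(k(-8, 14)) - 1*23455 = sqrt(1 + (5 - 1*(-8))) - 1*23455 = sqrt(1 + (5 + 8)) - 23455 = sqrt(1 + 13) - 23455 = sqrt(14) - 23455 = -23455 + sqrt(14)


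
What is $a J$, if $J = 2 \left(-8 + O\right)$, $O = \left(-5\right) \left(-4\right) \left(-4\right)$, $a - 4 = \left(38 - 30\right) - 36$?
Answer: $4224$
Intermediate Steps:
$a = -24$ ($a = 4 + \left(\left(38 - 30\right) - 36\right) = 4 + \left(8 - 36\right) = 4 - 28 = -24$)
$O = -80$ ($O = 20 \left(-4\right) = -80$)
$J = -176$ ($J = 2 \left(-8 - 80\right) = 2 \left(-88\right) = -176$)
$a J = \left(-24\right) \left(-176\right) = 4224$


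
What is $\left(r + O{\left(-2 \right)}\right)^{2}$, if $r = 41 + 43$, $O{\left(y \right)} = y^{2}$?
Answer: $7744$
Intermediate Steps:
$r = 84$
$\left(r + O{\left(-2 \right)}\right)^{2} = \left(84 + \left(-2\right)^{2}\right)^{2} = \left(84 + 4\right)^{2} = 88^{2} = 7744$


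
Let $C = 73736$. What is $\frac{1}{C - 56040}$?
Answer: $\frac{1}{17696} \approx 5.651 \cdot 10^{-5}$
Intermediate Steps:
$\frac{1}{C - 56040} = \frac{1}{73736 - 56040} = \frac{1}{17696}$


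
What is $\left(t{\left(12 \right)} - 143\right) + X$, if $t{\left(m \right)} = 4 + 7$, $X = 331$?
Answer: $199$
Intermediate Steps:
$t{\left(m \right)} = 11$
$\left(t{\left(12 \right)} - 143\right) + X = \left(11 - 143\right) + 331 = -132 + 331 = 199$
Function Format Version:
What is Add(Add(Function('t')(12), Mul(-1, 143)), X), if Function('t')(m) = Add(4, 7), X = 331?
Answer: 199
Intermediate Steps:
Function('t')(m) = 11
Add(Add(Function('t')(12), Mul(-1, 143)), X) = Add(Add(11, Mul(-1, 143)), 331) = Add(Add(11, -143), 331) = Add(-132, 331) = 199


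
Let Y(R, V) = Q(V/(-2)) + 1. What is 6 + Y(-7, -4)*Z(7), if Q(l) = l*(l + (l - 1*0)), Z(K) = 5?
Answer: 51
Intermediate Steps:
Q(l) = 2*l² (Q(l) = l*(l + (l + 0)) = l*(l + l) = l*(2*l) = 2*l²)
Y(R, V) = 1 + V²/2 (Y(R, V) = 2*(V/(-2))² + 1 = 2*(V*(-½))² + 1 = 2*(-V/2)² + 1 = 2*(V²/4) + 1 = V²/2 + 1 = 1 + V²/2)
6 + Y(-7, -4)*Z(7) = 6 + (1 + (½)*(-4)²)*5 = 6 + (1 + (½)*16)*5 = 6 + (1 + 8)*5 = 6 + 9*5 = 6 + 45 = 51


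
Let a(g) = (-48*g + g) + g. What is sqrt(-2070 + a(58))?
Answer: I*sqrt(4738) ≈ 68.833*I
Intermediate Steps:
a(g) = -46*g (a(g) = -47*g + g = -46*g)
sqrt(-2070 + a(58)) = sqrt(-2070 - 46*58) = sqrt(-2070 - 2668) = sqrt(-4738) = I*sqrt(4738)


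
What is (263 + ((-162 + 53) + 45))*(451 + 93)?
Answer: 108256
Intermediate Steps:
(263 + ((-162 + 53) + 45))*(451 + 93) = (263 + (-109 + 45))*544 = (263 - 64)*544 = 199*544 = 108256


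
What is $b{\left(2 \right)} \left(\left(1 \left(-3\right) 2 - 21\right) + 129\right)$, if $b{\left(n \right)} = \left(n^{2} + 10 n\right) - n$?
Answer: $2244$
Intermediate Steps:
$b{\left(n \right)} = n^{2} + 9 n$
$b{\left(2 \right)} \left(\left(1 \left(-3\right) 2 - 21\right) + 129\right) = 2 \left(9 + 2\right) \left(\left(1 \left(-3\right) 2 - 21\right) + 129\right) = 2 \cdot 11 \left(\left(\left(-3\right) 2 - 21\right) + 129\right) = 22 \left(\left(-6 - 21\right) + 129\right) = 22 \left(-27 + 129\right) = 22 \cdot 102 = 2244$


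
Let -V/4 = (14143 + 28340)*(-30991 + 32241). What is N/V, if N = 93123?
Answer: -31041/70805000 ≈ -0.00043840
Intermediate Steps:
V = -212415000 (V = -4*(14143 + 28340)*(-30991 + 32241) = -169932*1250 = -4*53103750 = -212415000)
N/V = 93123/(-212415000) = 93123*(-1/212415000) = -31041/70805000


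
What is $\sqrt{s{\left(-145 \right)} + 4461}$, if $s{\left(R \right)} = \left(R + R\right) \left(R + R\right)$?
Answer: $\sqrt{88561} \approx 297.59$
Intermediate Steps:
$s{\left(R \right)} = 4 R^{2}$ ($s{\left(R \right)} = 2 R 2 R = 4 R^{2}$)
$\sqrt{s{\left(-145 \right)} + 4461} = \sqrt{4 \left(-145\right)^{2} + 4461} = \sqrt{4 \cdot 21025 + 4461} = \sqrt{84100 + 4461} = \sqrt{88561}$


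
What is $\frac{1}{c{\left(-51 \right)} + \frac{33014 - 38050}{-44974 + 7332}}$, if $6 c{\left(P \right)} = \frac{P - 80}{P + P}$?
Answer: $\frac{11518452}{4006567} \approx 2.8749$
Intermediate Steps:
$c{\left(P \right)} = \frac{-80 + P}{12 P}$ ($c{\left(P \right)} = \frac{\left(P - 80\right) \frac{1}{P + P}}{6} = \frac{\left(-80 + P\right) \frac{1}{2 P}}{6} = \frac{\frac{1}{2} \frac{1}{P} \left(-80 + P\right)}{6} = \frac{-80 + P}{12 P}$)
$\frac{1}{c{\left(-51 \right)} + \frac{33014 - 38050}{-44974 + 7332}} = \frac{1}{\frac{-80 - 51}{12 \left(-51\right)} + \frac{33014 - 38050}{-44974 + 7332}} = \frac{1}{\frac{1}{12} \left(- \frac{1}{51}\right) \left(-131\right) - \frac{5036}{-37642}} = \frac{1}{\frac{131}{612} - - \frac{2518}{18821}} = \frac{1}{\frac{131}{612} + \frac{2518}{18821}} = \frac{1}{\frac{4006567}{11518452}} = \frac{11518452}{4006567}$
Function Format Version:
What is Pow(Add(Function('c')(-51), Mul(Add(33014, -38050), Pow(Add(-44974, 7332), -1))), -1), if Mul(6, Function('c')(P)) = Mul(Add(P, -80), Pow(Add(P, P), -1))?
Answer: Rational(11518452, 4006567) ≈ 2.8749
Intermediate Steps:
Function('c')(P) = Mul(Rational(1, 12), Pow(P, -1), Add(-80, P)) (Function('c')(P) = Mul(Rational(1, 6), Mul(Add(P, -80), Pow(Add(P, P), -1))) = Mul(Rational(1, 6), Mul(Add(-80, P), Pow(Mul(2, P), -1))) = Mul(Rational(1, 6), Mul(Add(-80, P), Mul(Rational(1, 2), Pow(P, -1)))) = Mul(Rational(1, 6), Mul(Rational(1, 2), Pow(P, -1), Add(-80, P))) = Mul(Rational(1, 12), Pow(P, -1), Add(-80, P)))
Pow(Add(Function('c')(-51), Mul(Add(33014, -38050), Pow(Add(-44974, 7332), -1))), -1) = Pow(Add(Mul(Rational(1, 12), Pow(-51, -1), Add(-80, -51)), Mul(Add(33014, -38050), Pow(Add(-44974, 7332), -1))), -1) = Pow(Add(Mul(Rational(1, 12), Rational(-1, 51), -131), Mul(-5036, Pow(-37642, -1))), -1) = Pow(Add(Rational(131, 612), Mul(-5036, Rational(-1, 37642))), -1) = Pow(Add(Rational(131, 612), Rational(2518, 18821)), -1) = Pow(Rational(4006567, 11518452), -1) = Rational(11518452, 4006567)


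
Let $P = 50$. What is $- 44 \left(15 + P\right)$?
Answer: $-2860$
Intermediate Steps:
$- 44 \left(15 + P\right) = - 44 \left(15 + 50\right) = \left(-44\right) 65 = -2860$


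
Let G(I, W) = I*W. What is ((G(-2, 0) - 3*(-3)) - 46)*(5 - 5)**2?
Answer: 0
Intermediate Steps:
((G(-2, 0) - 3*(-3)) - 46)*(5 - 5)**2 = ((-2*0 - 3*(-3)) - 46)*(5 - 5)**2 = ((0 + 9) - 46)*0**2 = (9 - 46)*0 = -37*0 = 0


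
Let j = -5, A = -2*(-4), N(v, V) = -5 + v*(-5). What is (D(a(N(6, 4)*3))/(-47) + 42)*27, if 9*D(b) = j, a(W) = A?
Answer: 53313/47 ≈ 1134.3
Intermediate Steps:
N(v, V) = -5 - 5*v
A = 8
a(W) = 8
D(b) = -5/9 (D(b) = (⅑)*(-5) = -5/9)
(D(a(N(6, 4)*3))/(-47) + 42)*27 = (-5/9/(-47) + 42)*27 = (-5/9*(-1/47) + 42)*27 = (5/423 + 42)*27 = (17771/423)*27 = 53313/47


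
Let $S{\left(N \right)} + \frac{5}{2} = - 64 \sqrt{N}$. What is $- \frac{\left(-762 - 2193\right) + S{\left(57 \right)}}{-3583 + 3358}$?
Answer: $- \frac{1183}{90} - \frac{64 \sqrt{57}}{225} \approx -15.292$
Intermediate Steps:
$S{\left(N \right)} = - \frac{5}{2} - 64 \sqrt{N}$
$- \frac{\left(-762 - 2193\right) + S{\left(57 \right)}}{-3583 + 3358} = - \frac{\left(-762 - 2193\right) - \left(\frac{5}{2} + 64 \sqrt{57}\right)}{-3583 + 3358} = - \frac{-2955 - \left(\frac{5}{2} + 64 \sqrt{57}\right)}{-225} = - \frac{\left(- \frac{5915}{2} - 64 \sqrt{57}\right) \left(-1\right)}{225} = - (\frac{1183}{90} + \frac{64 \sqrt{57}}{225}) = - \frac{1183}{90} - \frac{64 \sqrt{57}}{225}$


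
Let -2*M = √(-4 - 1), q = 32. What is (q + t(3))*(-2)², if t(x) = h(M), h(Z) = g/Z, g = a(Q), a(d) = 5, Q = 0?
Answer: 128 + 8*I*√5 ≈ 128.0 + 17.889*I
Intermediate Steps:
M = -I*√5/2 (M = -√(-4 - 1)/2 = -I*√5/2 ≈ -1.118*I)
g = 5
h(Z) = 5/Z
t(x) = 2*I*√5 (t(x) = 5/((-I*√5/2)) = 5*(2*I*√5/5) = 2*I*√5)
(q + t(3))*(-2)² = (32 + 2*I*√5)*(-2)² = (32 + 2*I*√5)*4 = 128 + 8*I*√5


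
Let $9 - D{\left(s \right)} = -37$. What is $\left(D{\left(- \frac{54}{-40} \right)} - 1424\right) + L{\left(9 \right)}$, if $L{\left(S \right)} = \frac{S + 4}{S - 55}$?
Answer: $- \frac{63401}{46} \approx -1378.3$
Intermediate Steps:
$L{\left(S \right)} = \frac{4 + S}{-55 + S}$
$D{\left(s \right)} = 46$ ($D{\left(s \right)} = 9 - -37 = 9 + 37 = 46$)
$\left(D{\left(- \frac{54}{-40} \right)} - 1424\right) + L{\left(9 \right)} = \left(46 - 1424\right) + \frac{4 + 9}{-55 + 9} = -1378 + \frac{1}{-46} \cdot 13 = -1378 - \frac{13}{46} = - \frac{63401}{46}$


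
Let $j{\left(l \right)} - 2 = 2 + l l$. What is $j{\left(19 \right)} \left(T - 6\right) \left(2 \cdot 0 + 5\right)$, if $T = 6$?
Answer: $0$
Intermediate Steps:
$j{\left(l \right)} = 4 + l^{2}$ ($j{\left(l \right)} = 2 + \left(2 + l l\right) = 2 + \left(2 + l^{2}\right) = 4 + l^{2}$)
$j{\left(19 \right)} \left(T - 6\right) \left(2 \cdot 0 + 5\right) = \left(4 + 19^{2}\right) \left(6 - 6\right) \left(2 \cdot 0 + 5\right) = \left(4 + 361\right) 0 \left(0 + 5\right) = 365 \cdot 0 \cdot 5 = 365 \cdot 0 = 0$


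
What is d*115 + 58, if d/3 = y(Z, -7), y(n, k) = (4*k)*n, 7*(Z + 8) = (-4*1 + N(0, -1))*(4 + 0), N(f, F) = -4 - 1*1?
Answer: 127018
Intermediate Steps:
N(f, F) = -5 (N(f, F) = -4 - 1 = -5)
Z = -92/7 (Z = -8 + ((-4*1 - 5)*(4 + 0))/7 = -8 + ((-4 - 5)*4)/7 = -8 + (-9*4)/7 = -8 + (⅐)*(-36) = -8 - 36/7 = -92/7 ≈ -13.143)
y(n, k) = 4*k*n
d = 1104 (d = 3*(4*(-7)*(-92/7)) = 3*368 = 1104)
d*115 + 58 = 1104*115 + 58 = 126960 + 58 = 127018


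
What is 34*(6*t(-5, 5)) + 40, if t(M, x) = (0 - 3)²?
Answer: 1876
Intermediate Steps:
t(M, x) = 9 (t(M, x) = (-3)² = 9)
34*(6*t(-5, 5)) + 40 = 34*(6*9) + 40 = 34*54 + 40 = 1836 + 40 = 1876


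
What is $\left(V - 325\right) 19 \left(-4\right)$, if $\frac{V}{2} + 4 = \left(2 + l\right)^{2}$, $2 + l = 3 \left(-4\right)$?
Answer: $3420$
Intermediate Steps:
$l = -14$ ($l = -2 + 3 \left(-4\right) = -2 - 12 = -14$)
$V = 280$ ($V = -8 + 2 \left(2 - 14\right)^{2} = -8 + 2 \left(-12\right)^{2} = -8 + 2 \cdot 144 = -8 + 288 = 280$)
$\left(V - 325\right) 19 \left(-4\right) = \left(280 - 325\right) 19 \left(-4\right) = \left(-45\right) \left(-76\right) = 3420$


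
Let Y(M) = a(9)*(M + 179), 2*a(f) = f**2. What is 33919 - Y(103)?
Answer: 22498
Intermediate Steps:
a(f) = f**2/2
Y(M) = 14499/2 + 81*M/2 (Y(M) = ((1/2)*9**2)*(M + 179) = ((1/2)*81)*(179 + M) = 81*(179 + M)/2 = 14499/2 + 81*M/2)
33919 - Y(103) = 33919 - (14499/2 + (81/2)*103) = 33919 - (14499/2 + 8343/2) = 33919 - 1*11421 = 33919 - 11421 = 22498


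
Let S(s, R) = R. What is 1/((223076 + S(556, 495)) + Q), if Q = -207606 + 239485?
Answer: 1/255450 ≈ 3.9147e-6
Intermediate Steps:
Q = 31879
1/((223076 + S(556, 495)) + Q) = 1/((223076 + 495) + 31879) = 1/(223571 + 31879) = 1/255450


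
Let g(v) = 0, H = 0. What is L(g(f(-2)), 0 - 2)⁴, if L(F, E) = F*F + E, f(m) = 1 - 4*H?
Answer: 16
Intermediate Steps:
f(m) = 1 (f(m) = 1 - 4*0 = 1 + 0 = 1)
L(F, E) = E + F² (L(F, E) = F² + E = E + F²)
L(g(f(-2)), 0 - 2)⁴ = ((0 - 2) + 0²)⁴ = (-2 + 0)⁴ = (-2)⁴ = 16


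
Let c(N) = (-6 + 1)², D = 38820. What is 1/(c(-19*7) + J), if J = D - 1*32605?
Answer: 1/6240 ≈ 0.00016026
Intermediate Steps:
J = 6215 (J = 38820 - 1*32605 = 38820 - 32605 = 6215)
c(N) = 25 (c(N) = (-5)² = 25)
1/(c(-19*7) + J) = 1/(25 + 6215) = 1/6240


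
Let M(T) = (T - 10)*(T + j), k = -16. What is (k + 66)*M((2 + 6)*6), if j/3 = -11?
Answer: 28500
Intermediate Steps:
j = -33 (j = 3*(-11) = -33)
M(T) = (-33 + T)*(-10 + T) (M(T) = (T - 10)*(T - 33) = (-10 + T)*(-33 + T) = (-33 + T)*(-10 + T))
(k + 66)*M((2 + 6)*6) = (-16 + 66)*(330 + ((2 + 6)*6)² - 43*(2 + 6)*6) = 50*(330 + (8*6)² - 344*6) = 50*(330 + 48² - 43*48) = 50*(330 + 2304 - 2064) = 50*570 = 28500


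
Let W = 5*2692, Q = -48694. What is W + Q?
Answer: -35234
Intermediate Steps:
W = 13460
W + Q = 13460 - 48694 = -35234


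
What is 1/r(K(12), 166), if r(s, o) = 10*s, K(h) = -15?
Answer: -1/150 ≈ -0.0066667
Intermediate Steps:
1/r(K(12), 166) = 1/(10*(-15)) = 1/(-150) = -1/150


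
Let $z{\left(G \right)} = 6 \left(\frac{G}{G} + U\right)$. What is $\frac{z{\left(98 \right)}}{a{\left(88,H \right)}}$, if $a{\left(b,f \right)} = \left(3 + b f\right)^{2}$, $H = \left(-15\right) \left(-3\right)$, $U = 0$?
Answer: $\frac{2}{5235123} \approx 3.8204 \cdot 10^{-7}$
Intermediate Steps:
$H = 45$
$z{\left(G \right)} = 6$ ($z{\left(G \right)} = 6 \left(\frac{G}{G} + 0\right) = 6 \left(1 + 0\right) = 6 \cdot 1 = 6$)
$\frac{z{\left(98 \right)}}{a{\left(88,H \right)}} = \frac{6}{\left(3 + 88 \cdot 45\right)^{2}} = \frac{6}{\left(3 + 3960\right)^{2}} = \frac{6}{3963^{2}} = \frac{6}{15705369} = 6 \cdot \frac{1}{15705369} = \frac{2}{5235123}$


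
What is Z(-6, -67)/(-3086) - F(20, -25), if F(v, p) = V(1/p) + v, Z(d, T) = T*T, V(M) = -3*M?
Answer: -1664483/77150 ≈ -21.575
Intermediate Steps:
Z(d, T) = T²
F(v, p) = v - 3/p (F(v, p) = -3/p + v = v - 3/p)
Z(-6, -67)/(-3086) - F(20, -25) = (-67)²/(-3086) - (20 - 3/(-25)) = 4489*(-1/3086) - (20 - 3*(-1/25)) = -4489/3086 - (20 + 3/25) = -4489/3086 - 1*503/25 = -4489/3086 - 503/25 = -1664483/77150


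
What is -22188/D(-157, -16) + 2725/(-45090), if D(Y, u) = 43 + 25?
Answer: -50032111/153306 ≈ -326.35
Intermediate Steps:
D(Y, u) = 68
-22188/D(-157, -16) + 2725/(-45090) = -22188/68 + 2725/(-45090) = -22188*1/68 + 2725*(-1/45090) = -5547/17 - 545/9018 = -50032111/153306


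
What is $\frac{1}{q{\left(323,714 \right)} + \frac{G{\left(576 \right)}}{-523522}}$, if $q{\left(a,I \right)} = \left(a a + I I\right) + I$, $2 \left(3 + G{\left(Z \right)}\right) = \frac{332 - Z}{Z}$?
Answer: $\frac{150774336}{92701941972829} \approx 1.6264 \cdot 10^{-6}$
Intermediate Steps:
$G{\left(Z \right)} = -3 + \frac{332 - Z}{2 Z}$ ($G{\left(Z \right)} = -3 + \frac{\left(332 - Z\right) \frac{1}{Z}}{2} = -3 + \frac{\frac{1}{Z} \left(332 - Z\right)}{2} = -3 + \frac{332 - Z}{2 Z}$)
$q{\left(a,I \right)} = I + I^{2} + a^{2}$ ($q{\left(a,I \right)} = \left(a^{2} + I^{2}\right) + I = \left(I^{2} + a^{2}\right) + I = I + I^{2} + a^{2}$)
$\frac{1}{q{\left(323,714 \right)} + \frac{G{\left(576 \right)}}{-523522}} = \frac{1}{\left(714 + 714^{2} + 323^{2}\right) + \frac{- \frac{7}{2} + \frac{166}{576}}{-523522}} = \frac{1}{\left(714 + 509796 + 104329\right) + \left(- \frac{7}{2} + 166 \cdot \frac{1}{576}\right) \left(- \frac{1}{523522}\right)} = \frac{1}{614839 + \left(- \frac{7}{2} + \frac{83}{288}\right) \left(- \frac{1}{523522}\right)} = \frac{1}{614839 - - \frac{925}{150774336}} = \frac{1}{614839 + \frac{925}{150774336}} = \frac{1}{\frac{92701941972829}{150774336}} = \frac{150774336}{92701941972829}$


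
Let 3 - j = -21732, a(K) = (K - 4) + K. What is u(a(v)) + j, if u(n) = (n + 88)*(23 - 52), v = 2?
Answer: 19183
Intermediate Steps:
a(K) = -4 + 2*K (a(K) = (-4 + K) + K = -4 + 2*K)
j = 21735 (j = 3 - 1*(-21732) = 3 + 21732 = 21735)
u(n) = -2552 - 29*n (u(n) = (88 + n)*(-29) = -2552 - 29*n)
u(a(v)) + j = (-2552 - 29*(-4 + 2*2)) + 21735 = (-2552 - 29*(-4 + 4)) + 21735 = (-2552 - 29*0) + 21735 = (-2552 + 0) + 21735 = -2552 + 21735 = 19183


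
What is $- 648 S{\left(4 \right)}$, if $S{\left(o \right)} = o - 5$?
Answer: $648$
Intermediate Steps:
$S{\left(o \right)} = -5 + o$
$- 648 S{\left(4 \right)} = - 648 \left(-5 + 4\right) = \left(-648\right) \left(-1\right) = 648$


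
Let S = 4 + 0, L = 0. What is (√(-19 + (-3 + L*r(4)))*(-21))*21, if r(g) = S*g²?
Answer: -441*I*√22 ≈ -2068.5*I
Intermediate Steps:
S = 4
r(g) = 4*g²
(√(-19 + (-3 + L*r(4)))*(-21))*21 = (√(-19 + (-3 + 0*(4*4²)))*(-21))*21 = (√(-19 + (-3 + 0*(4*16)))*(-21))*21 = (√(-19 + (-3 + 0*64))*(-21))*21 = (√(-19 + (-3 + 0))*(-21))*21 = (√(-19 - 3)*(-21))*21 = (√(-22)*(-21))*21 = ((I*√22)*(-21))*21 = -21*I*√22*21 = -441*I*√22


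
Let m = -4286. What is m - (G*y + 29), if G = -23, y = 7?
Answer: -4154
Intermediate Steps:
m - (G*y + 29) = -4286 - (-23*7 + 29) = -4286 - (-161 + 29) = -4286 - 1*(-132) = -4286 + 132 = -4154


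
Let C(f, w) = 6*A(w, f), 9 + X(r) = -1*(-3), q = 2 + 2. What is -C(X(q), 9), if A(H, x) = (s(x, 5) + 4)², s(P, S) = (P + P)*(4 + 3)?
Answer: -38400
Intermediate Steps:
s(P, S) = 14*P (s(P, S) = (2*P)*7 = 14*P)
A(H, x) = (4 + 14*x)² (A(H, x) = (14*x + 4)² = (4 + 14*x)²)
q = 4
X(r) = -6 (X(r) = -9 - 1*(-3) = -9 + 3 = -6)
C(f, w) = 24*(2 + 7*f)² (C(f, w) = 6*(4*(2 + 7*f)²) = 24*(2 + 7*f)²)
-C(X(q), 9) = -24*(2 + 7*(-6))² = -24*(2 - 42)² = -24*(-40)² = -24*1600 = -1*38400 = -38400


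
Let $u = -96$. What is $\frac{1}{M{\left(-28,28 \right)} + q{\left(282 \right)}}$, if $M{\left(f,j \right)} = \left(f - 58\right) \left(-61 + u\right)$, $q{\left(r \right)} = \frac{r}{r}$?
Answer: $\frac{1}{13503} \approx 7.4058 \cdot 10^{-5}$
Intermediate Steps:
$q{\left(r \right)} = 1$
$M{\left(f,j \right)} = 9106 - 157 f$ ($M{\left(f,j \right)} = \left(f - 58\right) \left(-61 - 96\right) = \left(-58 + f\right) \left(-157\right) = 9106 - 157 f$)
$\frac{1}{M{\left(-28,28 \right)} + q{\left(282 \right)}} = \frac{1}{\left(9106 - -4396\right) + 1} = \frac{1}{\left(9106 + 4396\right) + 1} = \frac{1}{13502 + 1} = \frac{1}{13503}$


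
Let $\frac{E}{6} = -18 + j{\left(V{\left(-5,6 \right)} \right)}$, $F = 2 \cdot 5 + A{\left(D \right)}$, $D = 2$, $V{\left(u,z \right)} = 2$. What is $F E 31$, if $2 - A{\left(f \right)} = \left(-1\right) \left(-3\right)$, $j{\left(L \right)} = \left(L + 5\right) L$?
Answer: $-6696$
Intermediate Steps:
$j{\left(L \right)} = L \left(5 + L\right)$ ($j{\left(L \right)} = \left(5 + L\right) L = L \left(5 + L\right)$)
$A{\left(f \right)} = -1$ ($A{\left(f \right)} = 2 - \left(-1\right) \left(-3\right) = 2 - 3 = -1$)
$F = 9$ ($F = 2 \cdot 5 - 1 = 10 - 1 = 9$)
$E = -24$ ($E = 6 \left(-18 + 2 \left(5 + 2\right)\right) = 6 \left(-18 + 2 \cdot 7\right) = 6 \left(-18 + 14\right) = 6 \left(-4\right) = -24$)
$F E 31 = 9 \left(-24\right) 31 = \left(-216\right) 31 = -6696$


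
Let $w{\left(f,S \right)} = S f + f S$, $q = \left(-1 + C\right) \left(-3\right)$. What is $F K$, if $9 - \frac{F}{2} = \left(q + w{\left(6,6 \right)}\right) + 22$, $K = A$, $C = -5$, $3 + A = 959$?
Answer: $-196936$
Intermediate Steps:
$A = 956$ ($A = -3 + 959 = 956$)
$q = 18$ ($q = \left(-1 - 5\right) \left(-3\right) = \left(-6\right) \left(-3\right) = 18$)
$K = 956$
$w{\left(f,S \right)} = 2 S f$ ($w{\left(f,S \right)} = S f + S f = 2 S f$)
$F = -206$ ($F = 18 - 2 \left(\left(18 + 2 \cdot 6 \cdot 6\right) + 22\right) = 18 - 2 \left(\left(18 + 72\right) + 22\right) = 18 - 2 \left(90 + 22\right) = 18 - 224 = -206$)
$F K = \left(-206\right) 956 = -196936$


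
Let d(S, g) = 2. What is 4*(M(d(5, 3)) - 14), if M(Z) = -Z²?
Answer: -72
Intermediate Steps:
4*(M(d(5, 3)) - 14) = 4*(-1*2² - 14) = 4*(-1*4 - 14) = 4*(-4 - 14) = 4*(-18) = -72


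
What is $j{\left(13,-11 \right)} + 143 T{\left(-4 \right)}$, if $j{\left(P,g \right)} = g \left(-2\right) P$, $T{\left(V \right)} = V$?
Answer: $-286$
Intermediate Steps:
$j{\left(P,g \right)} = - 2 P g$ ($j{\left(P,g \right)} = - 2 g P = - 2 P g$)
$j{\left(13,-11 \right)} + 143 T{\left(-4 \right)} = \left(-2\right) 13 \left(-11\right) + 143 \left(-4\right) = 286 - 572 = -286$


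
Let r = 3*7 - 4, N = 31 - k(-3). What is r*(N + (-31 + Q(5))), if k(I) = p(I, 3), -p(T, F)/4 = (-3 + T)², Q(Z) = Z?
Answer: 2533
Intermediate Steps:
p(T, F) = -4*(-3 + T)²
k(I) = -4*(-3 + I)²
N = 175 (N = 31 - (-4)*(-3 - 3)² = 31 - (-4)*(-6)² = 31 - (-4)*36 = 31 - 1*(-144) = 31 + 144 = 175)
r = 17 (r = 21 - 4 = 17)
r*(N + (-31 + Q(5))) = 17*(175 + (-31 + 5)) = 17*(175 - 26) = 17*149 = 2533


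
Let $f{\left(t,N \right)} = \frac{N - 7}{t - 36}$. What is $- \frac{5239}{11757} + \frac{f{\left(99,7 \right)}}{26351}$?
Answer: $- \frac{5239}{11757} \approx -0.44561$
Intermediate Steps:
$f{\left(t,N \right)} = \frac{-7 + N}{-36 + t}$
$- \frac{5239}{11757} + \frac{f{\left(99,7 \right)}}{26351} = - \frac{5239}{11757} + \frac{\frac{1}{-36 + 99} \left(-7 + 7\right)}{26351} = \left(-5239\right) \frac{1}{11757} + \frac{1}{63} \cdot 0 \cdot \frac{1}{26351} = - \frac{5239}{11757} + \frac{1}{63} \cdot 0 \cdot \frac{1}{26351} = - \frac{5239}{11757} + 0 \cdot \frac{1}{26351} = - \frac{5239}{11757} + 0 = - \frac{5239}{11757}$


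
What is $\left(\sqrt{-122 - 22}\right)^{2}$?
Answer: $-144$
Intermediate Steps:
$\left(\sqrt{-122 - 22}\right)^{2} = \left(\sqrt{-144}\right)^{2} = \left(12 i\right)^{2} = -144$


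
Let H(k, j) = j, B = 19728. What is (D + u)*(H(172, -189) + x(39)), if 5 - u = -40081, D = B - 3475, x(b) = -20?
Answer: -11774851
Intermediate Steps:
D = 16253 (D = 19728 - 3475 = 16253)
u = 40086 (u = 5 - 1*(-40081) = 5 + 40081 = 40086)
(D + u)*(H(172, -189) + x(39)) = (16253 + 40086)*(-189 - 20) = 56339*(-209) = -11774851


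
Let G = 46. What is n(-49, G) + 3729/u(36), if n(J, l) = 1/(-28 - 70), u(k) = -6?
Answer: -30454/49 ≈ -621.51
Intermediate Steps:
n(J, l) = -1/98 (n(J, l) = 1/(-98) = -1/98)
n(-49, G) + 3729/u(36) = -1/98 + 3729/(-6) = -1/98 + 3729*(-⅙) = -1/98 - 1243/2 = -30454/49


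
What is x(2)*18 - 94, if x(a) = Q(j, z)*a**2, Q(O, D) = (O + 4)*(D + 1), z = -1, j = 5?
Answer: -94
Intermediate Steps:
Q(O, D) = (1 + D)*(4 + O) (Q(O, D) = (4 + O)*(1 + D) = (1 + D)*(4 + O))
x(a) = 0 (x(a) = (4 + 5 + 4*(-1) - 1*5)*a**2 = (4 + 5 - 4 - 5)*a**2 = 0*a**2 = 0)
x(2)*18 - 94 = 0*18 - 94 = 0 - 94 = -94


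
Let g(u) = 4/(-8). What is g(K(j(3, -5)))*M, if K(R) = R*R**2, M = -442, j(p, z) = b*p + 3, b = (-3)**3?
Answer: 221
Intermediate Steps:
b = -27
j(p, z) = 3 - 27*p (j(p, z) = -27*p + 3 = 3 - 27*p)
K(R) = R**3
g(u) = -1/2 (g(u) = 4*(-1/8) = -1/2)
g(K(j(3, -5)))*M = -1/2*(-442) = 221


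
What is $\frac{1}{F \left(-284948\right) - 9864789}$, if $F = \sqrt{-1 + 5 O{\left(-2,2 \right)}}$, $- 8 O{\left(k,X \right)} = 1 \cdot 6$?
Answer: $\frac{i}{- 9864789 i + 142474 \sqrt{19}} \approx -1.0097 \cdot 10^{-7} + 6.3565 \cdot 10^{-9} i$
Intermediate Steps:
$O{\left(k,X \right)} = - \frac{3}{4}$ ($O{\left(k,X \right)} = - \frac{1 \cdot 6}{8} = \left(- \frac{1}{8}\right) 6 = - \frac{3}{4}$)
$F = \frac{i \sqrt{19}}{2}$ ($F = \sqrt{-1 + 5 \left(- \frac{3}{4}\right)} = \sqrt{-1 - \frac{15}{4}} = \sqrt{- \frac{19}{4}} = \frac{i \sqrt{19}}{2} \approx 2.1795 i$)
$\frac{1}{F \left(-284948\right) - 9864789} = \frac{1}{\frac{i \sqrt{19}}{2} \left(-284948\right) - 9864789} = \frac{1}{- 142474 i \sqrt{19} - 9864789} = \frac{1}{-9864789 - 142474 i \sqrt{19}}$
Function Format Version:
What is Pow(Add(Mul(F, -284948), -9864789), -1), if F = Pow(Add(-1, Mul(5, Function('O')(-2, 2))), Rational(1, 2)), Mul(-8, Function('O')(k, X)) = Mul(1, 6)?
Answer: Mul(I, Pow(Add(Mul(-9864789, I), Mul(142474, Pow(19, Rational(1, 2)))), -1)) ≈ Add(-1.0097e-7, Mul(6.3565e-9, I))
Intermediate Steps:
Function('O')(k, X) = Rational(-3, 4) (Function('O')(k, X) = Mul(Rational(-1, 8), Mul(1, 6)) = Mul(Rational(-1, 8), 6) = Rational(-3, 4))
F = Mul(Rational(1, 2), I, Pow(19, Rational(1, 2))) (F = Pow(Add(-1, Mul(5, Rational(-3, 4))), Rational(1, 2)) = Pow(Add(-1, Rational(-15, 4)), Rational(1, 2)) = Pow(Rational(-19, 4), Rational(1, 2)) = Mul(Rational(1, 2), I, Pow(19, Rational(1, 2))) ≈ Mul(2.1795, I))
Pow(Add(Mul(F, -284948), -9864789), -1) = Pow(Add(Mul(Mul(Rational(1, 2), I, Pow(19, Rational(1, 2))), -284948), -9864789), -1) = Pow(Add(Mul(-142474, I, Pow(19, Rational(1, 2))), -9864789), -1) = Pow(Add(-9864789, Mul(-142474, I, Pow(19, Rational(1, 2)))), -1)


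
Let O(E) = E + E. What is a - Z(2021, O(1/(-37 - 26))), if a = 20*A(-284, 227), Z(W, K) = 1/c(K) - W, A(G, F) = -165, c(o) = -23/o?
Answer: -1853273/1449 ≈ -1279.0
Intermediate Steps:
O(E) = 2*E
Z(W, K) = -W - K/23 (Z(W, K) = 1/(-23/K) - W = -K/23 - W = -W - K/23)
a = -3300 (a = 20*(-165) = -3300)
a - Z(2021, O(1/(-37 - 26))) = -3300 - (-1*2021 - 2/(23*(-37 - 26))) = -3300 - (-2021 - 2/(23*(-63))) = -3300 - (-2021 - 2*(-1)/(23*63)) = -3300 - (-2021 - 1/23*(-2/63)) = -3300 - (-2021 + 2/1449) = -3300 - 1*(-2928427/1449) = -3300 + 2928427/1449 = -1853273/1449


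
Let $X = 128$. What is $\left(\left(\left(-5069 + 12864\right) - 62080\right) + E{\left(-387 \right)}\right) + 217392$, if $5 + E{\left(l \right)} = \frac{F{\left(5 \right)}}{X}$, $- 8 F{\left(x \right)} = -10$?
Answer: $\frac{83508229}{512} \approx 1.631 \cdot 10^{5}$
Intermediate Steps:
$F{\left(x \right)} = \frac{5}{4}$ ($F{\left(x \right)} = \left(- \frac{1}{8}\right) \left(-10\right) = \frac{5}{4}$)
$E{\left(l \right)} = - \frac{2555}{512}$ ($E{\left(l \right)} = -5 + \frac{5}{4 \cdot 128} = -5 + \frac{5}{4} \cdot \frac{1}{128} = -5 + \frac{5}{512} = - \frac{2555}{512}$)
$\left(\left(\left(-5069 + 12864\right) - 62080\right) + E{\left(-387 \right)}\right) + 217392 = \left(\left(\left(-5069 + 12864\right) - 62080\right) - \frac{2555}{512}\right) + 217392 = \left(\left(7795 - 62080\right) - \frac{2555}{512}\right) + 217392 = \left(-54285 - \frac{2555}{512}\right) + 217392 = - \frac{27796475}{512} + 217392 = \frac{83508229}{512}$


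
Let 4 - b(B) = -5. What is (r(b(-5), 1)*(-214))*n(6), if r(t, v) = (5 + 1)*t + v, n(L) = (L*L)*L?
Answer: -2542320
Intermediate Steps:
n(L) = L³ (n(L) = L²*L = L³)
b(B) = 9 (b(B) = 4 - 1*(-5) = 4 + 5 = 9)
r(t, v) = v + 6*t (r(t, v) = 6*t + v = v + 6*t)
(r(b(-5), 1)*(-214))*n(6) = ((1 + 6*9)*(-214))*6³ = ((1 + 54)*(-214))*216 = (55*(-214))*216 = -11770*216 = -2542320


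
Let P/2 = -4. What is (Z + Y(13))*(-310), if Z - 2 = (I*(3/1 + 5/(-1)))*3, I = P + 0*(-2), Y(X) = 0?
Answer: -15500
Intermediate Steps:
P = -8 (P = 2*(-4) = -8)
I = -8 (I = -8 + 0*(-2) = -8 + 0 = -8)
Z = 50 (Z = 2 - 8*(3/1 + 5/(-1))*3 = 2 - 8*(3*1 + 5*(-1))*3 = 2 - 8*(3 - 5)*3 = 2 - 8*(-2)*3 = 2 + 16*3 = 2 + 48 = 50)
(Z + Y(13))*(-310) = (50 + 0)*(-310) = 50*(-310) = -15500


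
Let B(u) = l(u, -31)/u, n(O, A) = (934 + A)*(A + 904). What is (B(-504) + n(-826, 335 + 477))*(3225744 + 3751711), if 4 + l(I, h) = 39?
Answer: 1505189061312085/72 ≈ 2.0905e+13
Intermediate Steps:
l(I, h) = 35 (l(I, h) = -4 + 39 = 35)
n(O, A) = (904 + A)*(934 + A) (n(O, A) = (934 + A)*(904 + A) = (904 + A)*(934 + A))
B(u) = 35/u
(B(-504) + n(-826, 335 + 477))*(3225744 + 3751711) = (35/(-504) + (844336 + (335 + 477)² + 1838*(335 + 477)))*(3225744 + 3751711) = (35*(-1/504) + (844336 + 812² + 1838*812))*6977455 = (-5/72 + (844336 + 659344 + 1492456))*6977455 = (-5/72 + 2996136)*6977455 = (215721787/72)*6977455 = 1505189061312085/72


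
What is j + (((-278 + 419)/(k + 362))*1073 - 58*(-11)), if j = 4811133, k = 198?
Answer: 2694743053/560 ≈ 4.8120e+6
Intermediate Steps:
j + (((-278 + 419)/(k + 362))*1073 - 58*(-11)) = 4811133 + (((-278 + 419)/(198 + 362))*1073 - 58*(-11)) = 4811133 + ((141/560)*1073 + 638) = 4811133 + (151293/560 + 638) = 4811133 + 508573/560 = 2694743053/560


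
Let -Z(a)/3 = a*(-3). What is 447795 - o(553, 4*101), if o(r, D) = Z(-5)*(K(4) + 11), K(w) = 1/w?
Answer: 1793205/4 ≈ 4.4830e+5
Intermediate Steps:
Z(a) = 9*a (Z(a) = -3*a*(-3) = -(-9)*a = 9*a)
o(r, D) = -2025/4 (o(r, D) = (9*(-5))*(1/4 + 11) = -45*(1/4 + 11) = -45*45/4 = -2025/4)
447795 - o(553, 4*101) = 447795 - 1*(-2025/4) = 447795 + 2025/4 = 1793205/4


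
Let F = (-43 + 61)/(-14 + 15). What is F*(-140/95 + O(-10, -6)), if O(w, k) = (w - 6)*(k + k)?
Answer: 65160/19 ≈ 3429.5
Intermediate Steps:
O(w, k) = 2*k*(-6 + w) (O(w, k) = (-6 + w)*(2*k) = 2*k*(-6 + w))
F = 18 (F = 18/1 = 18*1 = 18)
F*(-140/95 + O(-10, -6)) = 18*(-140/95 + 2*(-6)*(-6 - 10)) = 18*(-140*1/95 + 2*(-6)*(-16)) = 18*(-28/19 + 192) = 18*(3620/19) = 65160/19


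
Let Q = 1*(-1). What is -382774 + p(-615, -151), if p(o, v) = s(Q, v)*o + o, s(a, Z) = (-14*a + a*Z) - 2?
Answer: -483634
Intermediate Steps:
Q = -1
s(a, Z) = -2 - 14*a + Z*a (s(a, Z) = (-14*a + Z*a) - 2 = -2 - 14*a + Z*a)
p(o, v) = o + o*(12 - v) (p(o, v) = (-2 - 14*(-1) + v*(-1))*o + o = (-2 + 14 - v)*o + o = (12 - v)*o + o = o*(12 - v) + o = o + o*(12 - v))
-382774 + p(-615, -151) = -382774 - 615*(13 - 1*(-151)) = -382774 - 615*(13 + 151) = -382774 - 615*164 = -382774 - 100860 = -483634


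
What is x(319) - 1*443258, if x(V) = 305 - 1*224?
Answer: -443177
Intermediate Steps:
x(V) = 81 (x(V) = 305 - 224 = 81)
x(319) - 1*443258 = 81 - 1*443258 = 81 - 443258 = -443177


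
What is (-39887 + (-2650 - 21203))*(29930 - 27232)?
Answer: -171970520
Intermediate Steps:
(-39887 + (-2650 - 21203))*(29930 - 27232) = (-39887 - 23853)*2698 = -63740*2698 = -171970520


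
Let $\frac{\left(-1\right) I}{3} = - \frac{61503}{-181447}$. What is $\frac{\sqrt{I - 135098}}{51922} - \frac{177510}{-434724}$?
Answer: $\frac{29585}{72454} + \frac{i \sqrt{171593179205}}{58516094} \approx 0.40833 + 0.007079 i$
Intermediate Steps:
$I = - \frac{184509}{181447}$ ($I = - 3 \left(- \frac{61503}{-181447}\right) = - 3 \left(- \frac{61503 \left(-1\right)}{181447}\right) = - 3 \left(\left(-1\right) \left(- \frac{61503}{181447}\right)\right) = \left(-3\right) \frac{61503}{181447} = - \frac{184509}{181447} \approx -1.0169$)
$\frac{\sqrt{I - 135098}}{51922} - \frac{177510}{-434724} = \frac{\sqrt{- \frac{184509}{181447} - 135098}}{51922} - \frac{177510}{-434724} = \sqrt{- \frac{24513311315}{181447}} \cdot \frac{1}{51922} - - \frac{29585}{72454} = \frac{i \sqrt{171593179205}}{1127} \cdot \frac{1}{51922} + \frac{29585}{72454} = \frac{i \sqrt{171593179205}}{58516094} + \frac{29585}{72454} = \frac{29585}{72454} + \frac{i \sqrt{171593179205}}{58516094}$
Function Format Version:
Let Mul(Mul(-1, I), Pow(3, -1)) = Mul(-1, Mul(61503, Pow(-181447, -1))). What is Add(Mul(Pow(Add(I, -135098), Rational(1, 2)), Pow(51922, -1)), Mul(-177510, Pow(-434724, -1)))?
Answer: Add(Rational(29585, 72454), Mul(Rational(1, 58516094), I, Pow(171593179205, Rational(1, 2)))) ≈ Add(0.40833, Mul(0.0070790, I))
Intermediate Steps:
I = Rational(-184509, 181447) (I = Mul(-3, Mul(-1, Mul(61503, Pow(-181447, -1)))) = Mul(-3, Mul(-1, Mul(61503, Rational(-1, 181447)))) = Mul(-3, Mul(-1, Rational(-61503, 181447))) = Mul(-3, Rational(61503, 181447)) = Rational(-184509, 181447) ≈ -1.0169)
Add(Mul(Pow(Add(I, -135098), Rational(1, 2)), Pow(51922, -1)), Mul(-177510, Pow(-434724, -1))) = Add(Mul(Pow(Add(Rational(-184509, 181447), -135098), Rational(1, 2)), Pow(51922, -1)), Mul(-177510, Pow(-434724, -1))) = Add(Mul(Pow(Rational(-24513311315, 181447), Rational(1, 2)), Rational(1, 51922)), Mul(-177510, Rational(-1, 434724))) = Add(Mul(Mul(Rational(1, 1127), I, Pow(171593179205, Rational(1, 2))), Rational(1, 51922)), Rational(29585, 72454)) = Add(Mul(Rational(1, 58516094), I, Pow(171593179205, Rational(1, 2))), Rational(29585, 72454)) = Add(Rational(29585, 72454), Mul(Rational(1, 58516094), I, Pow(171593179205, Rational(1, 2))))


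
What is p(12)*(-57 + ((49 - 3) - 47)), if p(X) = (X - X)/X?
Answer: 0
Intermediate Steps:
p(X) = 0 (p(X) = 0/X = 0)
p(12)*(-57 + ((49 - 3) - 47)) = 0*(-57 + ((49 - 3) - 47)) = 0*(-57 + (46 - 47)) = 0*(-57 - 1) = 0*(-58) = 0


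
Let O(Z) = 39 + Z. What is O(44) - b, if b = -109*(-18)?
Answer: -1879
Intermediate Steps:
b = 1962
O(44) - b = (39 + 44) - 1*1962 = 83 - 1962 = -1879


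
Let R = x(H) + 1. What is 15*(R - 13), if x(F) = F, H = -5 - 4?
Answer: -315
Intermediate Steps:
H = -9
R = -8 (R = -9 + 1 = -8)
15*(R - 13) = 15*(-8 - 13) = 15*(-21) = -315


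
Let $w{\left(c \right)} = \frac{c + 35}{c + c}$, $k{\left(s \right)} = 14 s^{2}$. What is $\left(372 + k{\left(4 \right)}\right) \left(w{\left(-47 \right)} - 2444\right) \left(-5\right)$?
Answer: $\frac{342288760}{47} \approx 7.2827 \cdot 10^{6}$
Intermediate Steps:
$w{\left(c \right)} = \frac{35 + c}{2 c}$
$\left(372 + k{\left(4 \right)}\right) \left(w{\left(-47 \right)} - 2444\right) \left(-5\right) = \left(372 + 14 \cdot 4^{2}\right) \left(\frac{35 - 47}{2 \left(-47\right)} - 2444\right) \left(-5\right) = \left(372 + 14 \cdot 16\right) \left(\frac{1}{2} \left(- \frac{1}{47}\right) \left(-12\right) - 2444\right) \left(-5\right) = \left(372 + 224\right) \left(\frac{6}{47} - 2444\right) \left(-5\right) = 596 \left(- \frac{114862}{47}\right) \left(-5\right) = \left(- \frac{68457752}{47}\right) \left(-5\right) = \frac{342288760}{47}$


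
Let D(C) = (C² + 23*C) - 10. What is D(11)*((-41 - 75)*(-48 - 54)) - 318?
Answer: 4306530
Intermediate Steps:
D(C) = -10 + C² + 23*C
D(11)*((-41 - 75)*(-48 - 54)) - 318 = (-10 + 11² + 23*11)*((-41 - 75)*(-48 - 54)) - 318 = (-10 + 121 + 253)*(-116*(-102)) - 318 = 364*11832 - 318 = 4306848 - 318 = 4306530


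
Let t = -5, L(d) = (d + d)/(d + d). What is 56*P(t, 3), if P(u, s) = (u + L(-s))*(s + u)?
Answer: 448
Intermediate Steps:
L(d) = 1 (L(d) = (2*d)/((2*d)) = (2*d)*(1/(2*d)) = 1)
P(u, s) = (1 + u)*(s + u) (P(u, s) = (u + 1)*(s + u) = (1 + u)*(s + u))
56*P(t, 3) = 56*(3 - 5 + (-5)**2 + 3*(-5)) = 56*(3 - 5 + 25 - 15) = 56*8 = 448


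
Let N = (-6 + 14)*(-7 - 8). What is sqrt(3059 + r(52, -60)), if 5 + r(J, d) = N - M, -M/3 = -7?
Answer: sqrt(2913) ≈ 53.972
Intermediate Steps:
M = 21 (M = -3*(-7) = 21)
N = -120 (N = 8*(-15) = -120)
r(J, d) = -146 (r(J, d) = -5 + (-120 - 1*21) = -5 + (-120 - 21) = -5 - 141 = -146)
sqrt(3059 + r(52, -60)) = sqrt(3059 - 146) = sqrt(2913)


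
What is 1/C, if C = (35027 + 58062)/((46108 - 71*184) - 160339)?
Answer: -127295/93089 ≈ -1.3675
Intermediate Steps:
C = -93089/127295 (C = 93089/((46108 - 1*13064) - 160339) = 93089/((46108 - 13064) - 160339) = 93089/(33044 - 160339) = 93089/(-127295) = 93089*(-1/127295) = -93089/127295 ≈ -0.73129)
1/C = 1/(-93089/127295) = -127295/93089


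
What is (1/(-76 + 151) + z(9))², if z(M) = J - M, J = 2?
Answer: 274576/5625 ≈ 48.814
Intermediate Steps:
z(M) = 2 - M
(1/(-76 + 151) + z(9))² = (1/(-76 + 151) + (2 - 1*9))² = (1/75 + (2 - 9))² = (1/75 - 7)² = (-524/75)² = 274576/5625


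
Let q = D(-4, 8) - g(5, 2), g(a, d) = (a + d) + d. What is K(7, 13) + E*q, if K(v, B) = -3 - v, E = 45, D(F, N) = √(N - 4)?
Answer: -325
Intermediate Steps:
D(F, N) = √(-4 + N)
g(a, d) = a + 2*d
q = -7 (q = √(-4 + 8) - (5 + 2*2) = √4 - (5 + 4) = 2 - 1*9 = 2 - 9 = -7)
K(7, 13) + E*q = (-3 - 1*7) + 45*(-7) = (-3 - 7) - 315 = -10 - 315 = -325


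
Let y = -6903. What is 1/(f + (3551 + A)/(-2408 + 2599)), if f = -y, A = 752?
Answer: 191/1322776 ≈ 0.00014439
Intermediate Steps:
f = 6903 (f = -1*(-6903) = 6903)
1/(f + (3551 + A)/(-2408 + 2599)) = 1/(6903 + (3551 + 752)/(-2408 + 2599)) = 1/(6903 + 4303/191) = 1/(1322776/191) = 191/1322776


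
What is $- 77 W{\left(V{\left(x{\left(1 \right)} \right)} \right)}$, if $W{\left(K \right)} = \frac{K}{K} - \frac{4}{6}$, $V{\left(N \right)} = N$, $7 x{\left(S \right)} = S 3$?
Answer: $- \frac{77}{3} \approx -25.667$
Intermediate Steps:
$x{\left(S \right)} = \frac{3 S}{7}$ ($x{\left(S \right)} = \frac{S 3}{7} = \frac{3 S}{7}$)
$W{\left(K \right)} = \frac{1}{3}$ ($W{\left(K \right)} = 1 - \frac{2}{3} = \frac{1}{3}$)
$- 77 W{\left(V{\left(x{\left(1 \right)} \right)} \right)} = \left(-77\right) \frac{1}{3} = - \frac{77}{3}$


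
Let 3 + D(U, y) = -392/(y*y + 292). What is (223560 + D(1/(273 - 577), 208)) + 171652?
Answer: 4303430703/10889 ≈ 3.9521e+5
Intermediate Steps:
D(U, y) = -3 - 392/(292 + y²) (D(U, y) = -3 - 392/(y*y + 292) = -3 - 392/(y² + 292) = -3 - 392/(292 + y²))
(223560 + D(1/(273 - 577), 208)) + 171652 = (223560 + (-1268 - 3*208²)/(292 + 208²)) + 171652 = (223560 + (-1268 - 3*43264)/(292 + 43264)) + 171652 = (223560 + (-1268 - 129792)/43556) + 171652 = (223560 + (1/43556)*(-131060)) + 171652 = (223560 - 32765/10889) + 171652 = 2434312075/10889 + 171652 = 4303430703/10889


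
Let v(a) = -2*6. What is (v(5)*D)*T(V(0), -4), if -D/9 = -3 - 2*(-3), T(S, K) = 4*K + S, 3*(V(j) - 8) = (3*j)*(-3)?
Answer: -2592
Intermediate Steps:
V(j) = 8 - 3*j (V(j) = 8 + ((3*j)*(-3))/3 = 8 + (-9*j)/3 = 8 - 3*j)
T(S, K) = S + 4*K
v(a) = -12
D = -27 (D = -9*(-3 - 2*(-3)) = -9*(-3 + 6) = -9*3 = -27)
(v(5)*D)*T(V(0), -4) = (-12*(-27))*((8 - 3*0) + 4*(-4)) = 324*((8 + 0) - 16) = 324*(8 - 16) = 324*(-8) = -2592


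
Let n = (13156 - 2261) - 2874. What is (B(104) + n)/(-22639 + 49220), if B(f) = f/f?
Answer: 8022/26581 ≈ 0.30179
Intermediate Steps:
n = 8021 (n = 10895 - 2874 = 8021)
B(f) = 1
(B(104) + n)/(-22639 + 49220) = (1 + 8021)/(-22639 + 49220) = 8022/26581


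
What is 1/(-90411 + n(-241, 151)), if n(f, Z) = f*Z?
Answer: -1/126802 ≈ -7.8863e-6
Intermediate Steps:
n(f, Z) = Z*f
1/(-90411 + n(-241, 151)) = 1/(-90411 + 151*(-241)) = 1/(-90411 - 36391) = 1/(-126802) = -1/126802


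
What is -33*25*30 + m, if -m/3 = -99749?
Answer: 274497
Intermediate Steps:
m = 299247 (m = -3*(-99749) = 299247)
-33*25*30 + m = -33*25*30 + 299247 = -825*30 + 299247 = -24750 + 299247 = 274497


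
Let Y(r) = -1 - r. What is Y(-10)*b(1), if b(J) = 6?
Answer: 54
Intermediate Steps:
Y(-10)*b(1) = (-1 - 1*(-10))*6 = (-1 + 10)*6 = 9*6 = 54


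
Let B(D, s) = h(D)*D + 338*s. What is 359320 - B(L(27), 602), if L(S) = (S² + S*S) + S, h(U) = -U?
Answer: 2361069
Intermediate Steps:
L(S) = S + 2*S² (L(S) = (S² + S²) + S = 2*S² + S = S + 2*S²)
B(D, s) = -D² + 338*s (B(D, s) = (-D)*D + 338*s = -D² + 338*s)
359320 - B(L(27), 602) = 359320 - (-(27*(1 + 2*27))² + 338*602) = 359320 - (-(27*(1 + 54))² + 203476) = 359320 - (-(27*55)² + 203476) = 359320 - (-1*1485² + 203476) = 359320 - (-1*2205225 + 203476) = 359320 - (-2205225 + 203476) = 359320 - 1*(-2001749) = 359320 + 2001749 = 2361069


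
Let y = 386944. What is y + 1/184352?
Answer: 71333900289/184352 ≈ 3.8694e+5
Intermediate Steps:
y + 1/184352 = 386944 + 1/184352 = 71333900289/184352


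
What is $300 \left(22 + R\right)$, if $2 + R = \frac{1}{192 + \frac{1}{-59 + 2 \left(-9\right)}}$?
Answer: $\frac{88721100}{14783} \approx 6001.6$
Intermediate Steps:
$R = - \frac{29489}{14783}$ ($R = -2 + \frac{1}{192 + \frac{1}{-59 + 2 \left(-9\right)}} = -2 + \frac{1}{192 + \frac{1}{-59 - 18}} = -2 + \frac{1}{192 + \frac{1}{-77}} = -2 + \frac{1}{192 - \frac{1}{77}} = -2 + \frac{1}{\frac{14783}{77}} = -2 + \frac{77}{14783} = - \frac{29489}{14783} \approx -1.9948$)
$300 \left(22 + R\right) = 300 \left(22 - \frac{29489}{14783}\right) = 300 \cdot \frac{295737}{14783} = \frac{88721100}{14783}$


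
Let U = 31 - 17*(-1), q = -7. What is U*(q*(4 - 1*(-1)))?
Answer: -1680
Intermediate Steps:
U = 48 (U = 31 + 17 = 48)
U*(q*(4 - 1*(-1))) = 48*(-7*(4 - 1*(-1))) = 48*(-7*(4 + 1)) = 48*(-7*5) = 48*(-35) = -1680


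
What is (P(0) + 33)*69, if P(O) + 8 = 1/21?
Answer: 12098/7 ≈ 1728.3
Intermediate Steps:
P(O) = -167/21 (P(O) = -8 + 1/21 = -167/21)
(P(0) + 33)*69 = (-167/21 + 33)*69 = (526/21)*69 = 12098/7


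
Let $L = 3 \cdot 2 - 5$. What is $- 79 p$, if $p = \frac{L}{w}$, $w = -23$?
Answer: $\frac{79}{23} \approx 3.4348$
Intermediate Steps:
$L = 1$ ($L = 6 - 5 = 1$)
$p = - \frac{1}{23}$ ($p = 1 \frac{1}{-23} = 1 \left(- \frac{1}{23}\right) = - \frac{1}{23} \approx -0.043478$)
$- 79 p = \left(-79\right) \left(- \frac{1}{23}\right) = \frac{79}{23}$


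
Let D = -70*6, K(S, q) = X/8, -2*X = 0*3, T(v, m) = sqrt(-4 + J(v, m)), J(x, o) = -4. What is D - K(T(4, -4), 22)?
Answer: -420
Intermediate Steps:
T(v, m) = 2*I*sqrt(2) (T(v, m) = sqrt(-4 - 4) = sqrt(-8) = 2*I*sqrt(2))
X = 0 (X = -0*3 = -1/2*0 = 0)
K(S, q) = 0 (K(S, q) = 0/8 = 0*(1/8) = 0)
D = -420
D - K(T(4, -4), 22) = -420 - 1*0 = -420 + 0 = -420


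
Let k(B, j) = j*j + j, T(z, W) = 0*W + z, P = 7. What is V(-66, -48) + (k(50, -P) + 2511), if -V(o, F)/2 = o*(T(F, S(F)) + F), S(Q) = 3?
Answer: -10119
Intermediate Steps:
T(z, W) = z (T(z, W) = 0 + z = z)
k(B, j) = j + j**2 (k(B, j) = j**2 + j = j + j**2)
V(o, F) = -4*F*o (V(o, F) = -2*o*(F + F) = -2*o*2*F = -4*F*o)
V(-66, -48) + (k(50, -P) + 2511) = -4*(-48)*(-66) + ((-1*7)*(1 - 1*7) + 2511) = -12672 + (-7*(1 - 7) + 2511) = -12672 + (-7*(-6) + 2511) = -12672 + (42 + 2511) = -12672 + 2553 = -10119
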